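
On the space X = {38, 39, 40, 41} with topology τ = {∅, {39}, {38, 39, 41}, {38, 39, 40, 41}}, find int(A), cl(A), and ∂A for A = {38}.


int(A) = ∅, cl(A) = {38, 40, 41}, ∂A = {38, 40, 41}.

Closed sets in (X, τ) are complements of opens:
  closed(X, τ) = {∅, {40}, {38, 40, 41}, {38, 39, 40, 41}}.
int(A) = ⋃ {U ∈ τ : U ⊆ A}. Opens contained in A: ∅.
Taking the union of these: int(A) = ∅.
cl(A) = ⋂ {C closed : A ⊆ C}. Closed sets containing A: {38, 40, 41}, {38, 39, 40, 41}.
Intersecting these: cl(A) = {38, 40, 41}.
∂A = cl(A) ∖ int(A) = {38, 40, 41} ∖ ∅ = {38, 40, 41}.


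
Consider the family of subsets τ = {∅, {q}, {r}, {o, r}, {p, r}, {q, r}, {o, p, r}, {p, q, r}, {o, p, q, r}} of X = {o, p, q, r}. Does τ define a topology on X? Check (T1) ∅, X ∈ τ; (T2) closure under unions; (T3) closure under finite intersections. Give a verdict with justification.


τ is NOT a topology on X.

Axiom (T1): ∅ ∈ τ? Yes; X ∈ τ? Yes.
Axiom (T2/T3): check pairwise unions and intersections of members of τ.
Counterexample for (T2): {q} ∪ {o, r} = {o, q, r} ∉ τ. Therefore τ is NOT a topology.


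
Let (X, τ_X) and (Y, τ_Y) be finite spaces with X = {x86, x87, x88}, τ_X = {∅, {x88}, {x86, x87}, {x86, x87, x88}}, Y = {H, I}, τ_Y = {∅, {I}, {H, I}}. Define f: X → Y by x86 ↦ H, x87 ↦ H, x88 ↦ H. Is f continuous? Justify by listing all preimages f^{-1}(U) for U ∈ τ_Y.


f IS continuous.

Compute f^{-1}(U) for each U ∈ τ_Y:
  U = ∅: f^{-1}(U) = ∅ ∈ τ_X ✓.
  U = {I}: f^{-1}(U) = ∅ ∈ τ_X ✓.
  U = {H, I}: f^{-1}(U) = {x86, x87, x88} ∈ τ_X ✓.
Every preimage lies in τ_X, so f IS continuous.


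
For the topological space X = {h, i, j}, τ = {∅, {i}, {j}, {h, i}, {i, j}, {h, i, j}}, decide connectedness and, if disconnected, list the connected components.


(X, τ) is disconnected; components = [{j}, {h, i}].

Find clopen sets (U ∈ τ with X ∖ U ∈ τ):
  U = ∅, X ∖ U = {h, i, j} — both open, so U is clopen.
  U = {j}, X ∖ U = {h, i} — both open, so U is clopen.
  U = {h, i}, X ∖ U = {j} — both open, so U is clopen.
  U = {h, i, j}, X ∖ U = ∅ — both open, so U is clopen.
Nontrivial clopen(s) exist: e.g. {h, i}. So (X, τ) is disconnected.
Compute connected components by grouping points that agree on all clopens:
  component: {j}
  component: {h, i}


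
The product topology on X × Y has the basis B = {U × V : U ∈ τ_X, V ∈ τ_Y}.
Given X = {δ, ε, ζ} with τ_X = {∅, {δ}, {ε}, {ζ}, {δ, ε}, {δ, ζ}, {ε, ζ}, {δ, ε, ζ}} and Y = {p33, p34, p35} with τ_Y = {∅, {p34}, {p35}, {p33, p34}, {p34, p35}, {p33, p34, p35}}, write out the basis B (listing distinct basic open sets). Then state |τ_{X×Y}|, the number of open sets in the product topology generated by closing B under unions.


Basis B = {∅ × ∅, {δ} × {p34}, {δ} × {p35}, {ε} × {p34}, {ε} × {p35}, {ζ} × {p34}, {ζ} × {p35}, {δ} × {p33, p34}, {δ} × {p34, p35}, {δ, ε} × {p34}, {δ, ζ} × {p34}, {δ, ε} × {p35}, {δ, ζ} × {p35}, {ε} × {p33, p34}, {ε} × {p34, p35}, {ε, ζ} × {p34}, {ε, ζ} × {p35}, {ζ} × {p33, p34}, {ζ} × {p34, p35}, {δ} × {p33, p34, p35}, {δ, ε, ζ} × {p34}, {δ, ε, ζ} × {p35}, {ε} × {p33, p34, p35}, {ζ} × {p33, p34, p35}, {δ, ε} × {p33, p34}, {δ, ζ} × {p33, p34}, {δ, ε} × {p34, p35}, {δ, ζ} × {p34, p35}, {ε, ζ} × {p33, p34}, {ε, ζ} × {p34, p35}, {δ, ε} × {p33, p34, p35}, {δ, ζ} × {p33, p34, p35}, {δ, ε, ζ} × {p33, p34}, {δ, ε, ζ} × {p34, p35}, {ε, ζ} × {p33, p34, p35}, {δ, ε, ζ} × {p33, p34, p35}}; |τ_{X×Y}| = 216.

Enumerate products U × V with U ∈ τ_X, V ∈ τ_Y (deduplicated):
  ∅ × ∅ = {} (∅)
  {δ} × {p34} = {(δ,p34)}
  {δ} × {p35} = {(δ,p35)}
  {ε} × {p34} = {(ε,p34)}
  {ε} × {p35} = {(ε,p35)}
  {ζ} × {p34} = {(ζ,p34)}
  {ζ} × {p35} = {(ζ,p35)}
  {δ} × {p33, p34} = {(δ,p33), (δ,p34)}
  {δ} × {p34, p35} = {(δ,p34), (δ,p35)}
  {δ, ε} × {p34} = {(δ,p34), (ε,p34)}
  {δ, ζ} × {p34} = {(δ,p34), (ζ,p34)}
  {δ, ε} × {p35} = {(δ,p35), (ε,p35)}
  {δ, ζ} × {p35} = {(δ,p35), (ζ,p35)}
  {ε} × {p33, p34} = {(ε,p33), (ε,p34)}
  {ε} × {p34, p35} = {(ε,p34), (ε,p35)}
  {ε, ζ} × {p34} = {(ε,p34), (ζ,p34)}
  {ε, ζ} × {p35} = {(ε,p35), (ζ,p35)}
  {ζ} × {p33, p34} = {(ζ,p33), (ζ,p34)}
  {ζ} × {p34, p35} = {(ζ,p34), (ζ,p35)}
  {δ} × {p33, p34, p35} = {(δ,p33), (δ,p34), (δ,p35)}
  {δ, ε, ζ} × {p34} = {(δ,p34), (ε,p34), (ζ,p34)}
  {δ, ε, ζ} × {p35} = {(δ,p35), (ε,p35), (ζ,p35)}
  {ε} × {p33, p34, p35} = {(ε,p33), (ε,p34), (ε,p35)}
  {ζ} × {p33, p34, p35} = {(ζ,p33), (ζ,p34), (ζ,p35)}
  {δ, ε} × {p33, p34} = {(δ,p33), (δ,p34), (ε,p33), (ε,p34)}
  {δ, ζ} × {p33, p34} = {(δ,p33), (δ,p34), (ζ,p33), (ζ,p34)}
  {δ, ε} × {p34, p35} = {(δ,p34), (δ,p35), (ε,p34), (ε,p35)}
  {δ, ζ} × {p34, p35} = {(δ,p34), (δ,p35), (ζ,p34), (ζ,p35)}
  {ε, ζ} × {p33, p34} = {(ε,p33), (ε,p34), (ζ,p33), (ζ,p34)}
  {ε, ζ} × {p34, p35} = {(ε,p34), (ε,p35), (ζ,p34), (ζ,p35)}
  {δ, ε} × {p33, p34, p35} = {(δ,p33), (δ,p34), (δ,p35), (ε,p33), (ε,p34), (ε,p35)}
  {δ, ζ} × {p33, p34, p35} = {(δ,p33), (δ,p34), (δ,p35), (ζ,p33), (ζ,p34), (ζ,p35)}
  {δ, ε, ζ} × {p33, p34} = {(δ,p33), (δ,p34), (ε,p33), (ε,p34), (ζ,p33), (ζ,p34)}
  {δ, ε, ζ} × {p34, p35} = {(δ,p34), (δ,p35), (ε,p34), (ε,p35), (ζ,p34), (ζ,p35)}
  {ε, ζ} × {p33, p34, p35} = {(ε,p33), (ε,p34), (ε,p35), (ζ,p33), (ζ,p34), (ζ,p35)}
  {δ, ε, ζ} × {p33, p34, p35} = {(δ,p33), (δ,p34), (δ,p35), (ε,p33), (ε,p34), (ε,p35), (ζ,p33), (ζ,p34), (ζ,p35)}
These 36 distinct sets form the basis B.
Close under arbitrary unions to get τ_{X×Y}; counting gives |τ_{X×Y}| = 216.


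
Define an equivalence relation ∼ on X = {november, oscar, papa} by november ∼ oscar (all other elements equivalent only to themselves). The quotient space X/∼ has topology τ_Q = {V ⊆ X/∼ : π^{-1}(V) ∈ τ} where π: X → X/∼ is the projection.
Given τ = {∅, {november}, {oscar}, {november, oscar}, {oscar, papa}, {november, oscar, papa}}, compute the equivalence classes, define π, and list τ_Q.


X/∼ = {[november=oscar], [papa]}; |τ_Q| = 3.

Equivalence classes: [november=oscar], [papa].
Quotient map π: X → X/∼ sends november ↦ [november=oscar], oscar ↦ [november=oscar], papa ↦ [papa].
For each subset V ⊆ X/∼, compute π^{-1}(V) ⊆ X and check whether π^{-1}(V) ∈ τ. V is open in τ_Q iff π^{-1}(V) ∈ τ.
  V = {}: π^{-1}(V) = ∅ ∈ τ ✓.
  V = {[november=oscar]}: π^{-1}(V) = {november, oscar} ∈ τ ✓.
  V = {[papa]}: π^{-1}(V) = {papa} ∉ τ ✗.
  V = {[november=oscar], [papa]}: π^{-1}(V) = {november, oscar, papa} ∈ τ ✓.
Open sets in the quotient: τ_Q = {{}, {[november=oscar]}, {[november=oscar], [papa]}} (3 elements).


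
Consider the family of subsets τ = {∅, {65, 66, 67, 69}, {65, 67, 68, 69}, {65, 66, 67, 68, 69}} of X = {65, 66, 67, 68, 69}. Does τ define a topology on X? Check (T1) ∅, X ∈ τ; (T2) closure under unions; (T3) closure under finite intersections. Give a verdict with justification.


τ is NOT a topology on X.

Axiom (T1): ∅ ∈ τ? Yes; X ∈ τ? Yes.
Axiom (T2/T3): check pairwise unions and intersections of members of τ.
Counterexample for (T3): {65, 66, 67, 69} ∩ {65, 67, 68, 69} = {65, 67, 69} ∉ τ. Therefore τ is NOT a topology.


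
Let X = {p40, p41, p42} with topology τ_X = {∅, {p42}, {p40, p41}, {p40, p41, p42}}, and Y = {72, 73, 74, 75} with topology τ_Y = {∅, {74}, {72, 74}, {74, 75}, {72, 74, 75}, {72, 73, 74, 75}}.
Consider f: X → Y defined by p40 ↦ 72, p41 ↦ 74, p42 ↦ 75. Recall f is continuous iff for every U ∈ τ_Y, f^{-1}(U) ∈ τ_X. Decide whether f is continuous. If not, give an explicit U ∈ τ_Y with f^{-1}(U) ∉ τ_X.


f is NOT continuous.

Compute f^{-1}(U) for each U ∈ τ_Y:
  U = ∅: f^{-1}(U) = ∅ ∈ τ_X ✓.
  U = {74}: f^{-1}(U) = {p41} ∉ τ_X ✗.
  U = {72, 74}: f^{-1}(U) = {p40, p41} ∈ τ_X ✓.
  U = {74, 75}: f^{-1}(U) = {p41, p42} ∉ τ_X ✗.
  U = {72, 74, 75}: f^{-1}(U) = {p40, p41, p42} ∈ τ_X ✓.
  U = {72, 73, 74, 75}: f^{-1}(U) = {p40, p41, p42} ∈ τ_X ✓.
Found U = {74} with f^{-1}(U) = {p41} not in τ_X. Therefore f is NOT continuous.


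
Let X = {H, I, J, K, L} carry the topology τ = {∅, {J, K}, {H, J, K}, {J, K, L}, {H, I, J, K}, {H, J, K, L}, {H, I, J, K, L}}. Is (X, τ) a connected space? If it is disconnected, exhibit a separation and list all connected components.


(X, τ) is connected.

Find clopen sets (U ∈ τ with X ∖ U ∈ τ):
  U = ∅, X ∖ U = {H, I, J, K, L} — both open, so U is clopen.
  U = {H, I, J, K, L}, X ∖ U = ∅ — both open, so U is clopen.
Only trivial clopens (∅ and X) exist, so (X, τ) is connected.
Compute connected components by grouping points that agree on all clopens:
  component: {H, I, J, K, L}


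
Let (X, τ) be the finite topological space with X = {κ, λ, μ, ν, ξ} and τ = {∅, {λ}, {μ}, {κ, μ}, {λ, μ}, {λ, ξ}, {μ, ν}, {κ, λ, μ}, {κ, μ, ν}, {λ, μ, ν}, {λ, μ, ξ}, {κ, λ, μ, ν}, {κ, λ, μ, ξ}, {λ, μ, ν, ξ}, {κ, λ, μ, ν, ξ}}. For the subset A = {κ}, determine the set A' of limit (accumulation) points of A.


A' = ∅

For each x ∈ X, list the open sets U ∈ τ with x ∈ U, then check whether U ∩ (A ∖ {x}) ≠ ∅ for every such U.
  x = κ: open {κ, μ} ∋ x has {κ, μ} ∩ (A ∖ {κ}) = ∅, so x is NOT a limit point.
  x = λ: open {λ} ∋ x has {λ} ∩ (A ∖ {λ}) = ∅, so x is NOT a limit point.
  x = μ: open {μ} ∋ x has {μ} ∩ (A ∖ {μ}) = ∅, so x is NOT a limit point.
  x = ν: open {μ, ν} ∋ x has {μ, ν} ∩ (A ∖ {ν}) = ∅, so x is NOT a limit point.
  x = ξ: open {λ, ξ} ∋ x has {λ, ξ} ∩ (A ∖ {ξ}) = ∅, so x is NOT a limit point.
Collecting: A' = ∅.


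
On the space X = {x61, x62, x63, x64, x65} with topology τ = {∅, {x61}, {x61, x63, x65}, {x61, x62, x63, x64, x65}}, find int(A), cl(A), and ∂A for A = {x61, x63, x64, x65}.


int(A) = {x61, x63, x65}, cl(A) = {x61, x62, x63, x64, x65}, ∂A = {x62, x64}.

Closed sets in (X, τ) are complements of opens:
  closed(X, τ) = {∅, {x62, x64}, {x62, x63, x64, x65}, {x61, x62, x63, x64, x65}}.
int(A) = ⋃ {U ∈ τ : U ⊆ A}. Opens contained in A: ∅, {x61}, {x61, x63, x65}.
Taking the union of these: int(A) = {x61, x63, x65}.
cl(A) = ⋂ {C closed : A ⊆ C}. Closed sets containing A: {x61, x62, x63, x64, x65}.
Intersecting these: cl(A) = {x61, x62, x63, x64, x65}.
∂A = cl(A) ∖ int(A) = {x61, x62, x63, x64, x65} ∖ {x61, x63, x65} = {x62, x64}.


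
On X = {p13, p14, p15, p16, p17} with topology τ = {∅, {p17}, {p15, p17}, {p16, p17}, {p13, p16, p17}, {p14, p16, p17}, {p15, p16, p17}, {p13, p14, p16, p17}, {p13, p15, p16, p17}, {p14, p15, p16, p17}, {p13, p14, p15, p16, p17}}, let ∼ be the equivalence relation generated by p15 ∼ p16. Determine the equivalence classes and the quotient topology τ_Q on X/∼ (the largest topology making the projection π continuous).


X/∼ = {[p13], [p14], [p15=p16], [p17]}; |τ_Q| = 6.

Equivalence classes: [p13], [p14], [p15=p16], [p17].
Quotient map π: X → X/∼ sends p13 ↦ [p13], p14 ↦ [p14], p15 ↦ [p15=p16], p16 ↦ [p15=p16], p17 ↦ [p17].
For each subset V ⊆ X/∼, compute π^{-1}(V) ⊆ X and check whether π^{-1}(V) ∈ τ. V is open in τ_Q iff π^{-1}(V) ∈ τ.
  V = {}: π^{-1}(V) = ∅ ∈ τ ✓.
  V = {[p13]}: π^{-1}(V) = {p13} ∉ τ ✗.
  V = {[p14]}: π^{-1}(V) = {p14} ∉ τ ✗.
  V = {[p13], [p14]}: π^{-1}(V) = {p13, p14} ∉ τ ✗.
  V = {[p15=p16]}: π^{-1}(V) = {p15, p16} ∉ τ ✗.
  V = {[p13], [p15=p16]}: π^{-1}(V) = {p13, p15, p16} ∉ τ ✗.
  V = {[p14], [p15=p16]}: π^{-1}(V) = {p14, p15, p16} ∉ τ ✗.
  V = {[p13], [p14], [p15=p16]}: π^{-1}(V) = {p13, p14, p15, p16} ∉ τ ✗.
  V = {[p17]}: π^{-1}(V) = {p17} ∈ τ ✓.
  V = {[p13], [p17]}: π^{-1}(V) = {p13, p17} ∉ τ ✗.
  V = {[p14], [p17]}: π^{-1}(V) = {p14, p17} ∉ τ ✗.
  V = {[p13], [p14], [p17]}: π^{-1}(V) = {p13, p14, p17} ∉ τ ✗.
  V = {[p15=p16], [p17]}: π^{-1}(V) = {p15, p16, p17} ∈ τ ✓.
  V = {[p13], [p15=p16], [p17]}: π^{-1}(V) = {p13, p15, p16, p17} ∈ τ ✓.
  V = {[p14], [p15=p16], [p17]}: π^{-1}(V) = {p14, p15, p16, p17} ∈ τ ✓.
  V = {[p13], [p14], [p15=p16], [p17]}: π^{-1}(V) = {p13, p14, p15, p16, p17} ∈ τ ✓.
Open sets in the quotient: τ_Q = {{}, {[p17]}, {[p15=p16], [p17]}, {[p13], [p15=p16], [p17]}, {[p14], [p15=p16], [p17]}, {[p13], [p14], [p15=p16], [p17]}} (6 elements).


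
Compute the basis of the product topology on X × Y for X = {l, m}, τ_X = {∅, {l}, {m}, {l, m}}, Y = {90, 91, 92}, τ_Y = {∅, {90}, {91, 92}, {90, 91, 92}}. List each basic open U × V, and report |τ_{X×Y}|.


Basis B = {∅ × ∅, {l} × {90}, {m} × {90}, {l, m} × {90}, {l} × {91, 92}, {m} × {91, 92}, {l} × {90, 91, 92}, {m} × {90, 91, 92}, {l, m} × {91, 92}, {l, m} × {90, 91, 92}}; |τ_{X×Y}| = 16.

Enumerate products U × V with U ∈ τ_X, V ∈ τ_Y (deduplicated):
  ∅ × ∅ = {} (∅)
  {l} × {90} = {(l,90)}
  {m} × {90} = {(m,90)}
  {l, m} × {90} = {(l,90), (m,90)}
  {l} × {91, 92} = {(l,91), (l,92)}
  {m} × {91, 92} = {(m,91), (m,92)}
  {l} × {90, 91, 92} = {(l,90), (l,91), (l,92)}
  {m} × {90, 91, 92} = {(m,90), (m,91), (m,92)}
  {l, m} × {91, 92} = {(l,91), (l,92), (m,91), (m,92)}
  {l, m} × {90, 91, 92} = {(l,90), (l,91), (l,92), (m,90), (m,91), (m,92)}
These 10 distinct sets form the basis B.
Close under arbitrary unions to get τ_{X×Y}; counting gives |τ_{X×Y}| = 16.


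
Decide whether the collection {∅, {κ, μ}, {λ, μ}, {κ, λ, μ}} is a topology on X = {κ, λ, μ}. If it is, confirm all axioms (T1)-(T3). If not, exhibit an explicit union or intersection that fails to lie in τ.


τ is NOT a topology on X.

Axiom (T1): ∅ ∈ τ? Yes; X ∈ τ? Yes.
Axiom (T2/T3): check pairwise unions and intersections of members of τ.
Counterexample for (T3): {κ, μ} ∩ {λ, μ} = {μ} ∉ τ. Therefore τ is NOT a topology.


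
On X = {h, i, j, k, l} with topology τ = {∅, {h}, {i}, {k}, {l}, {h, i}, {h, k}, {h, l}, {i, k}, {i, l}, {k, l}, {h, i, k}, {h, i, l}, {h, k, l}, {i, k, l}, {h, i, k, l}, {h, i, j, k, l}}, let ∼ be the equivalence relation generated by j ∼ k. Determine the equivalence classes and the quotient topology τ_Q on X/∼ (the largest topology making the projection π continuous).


X/∼ = {[h], [i], [j=k], [l]}; |τ_Q| = 9.

Equivalence classes: [h], [i], [j=k], [l].
Quotient map π: X → X/∼ sends h ↦ [h], i ↦ [i], j ↦ [j=k], k ↦ [j=k], l ↦ [l].
For each subset V ⊆ X/∼, compute π^{-1}(V) ⊆ X and check whether π^{-1}(V) ∈ τ. V is open in τ_Q iff π^{-1}(V) ∈ τ.
  V = {}: π^{-1}(V) = ∅ ∈ τ ✓.
  V = {[h]}: π^{-1}(V) = {h} ∈ τ ✓.
  V = {[i]}: π^{-1}(V) = {i} ∈ τ ✓.
  V = {[h], [i]}: π^{-1}(V) = {h, i} ∈ τ ✓.
  V = {[j=k]}: π^{-1}(V) = {j, k} ∉ τ ✗.
  V = {[h], [j=k]}: π^{-1}(V) = {h, j, k} ∉ τ ✗.
  V = {[i], [j=k]}: π^{-1}(V) = {i, j, k} ∉ τ ✗.
  V = {[h], [i], [j=k]}: π^{-1}(V) = {h, i, j, k} ∉ τ ✗.
  V = {[l]}: π^{-1}(V) = {l} ∈ τ ✓.
  V = {[h], [l]}: π^{-1}(V) = {h, l} ∈ τ ✓.
  V = {[i], [l]}: π^{-1}(V) = {i, l} ∈ τ ✓.
  V = {[h], [i], [l]}: π^{-1}(V) = {h, i, l} ∈ τ ✓.
  V = {[j=k], [l]}: π^{-1}(V) = {j, k, l} ∉ τ ✗.
  V = {[h], [j=k], [l]}: π^{-1}(V) = {h, j, k, l} ∉ τ ✗.
  V = {[i], [j=k], [l]}: π^{-1}(V) = {i, j, k, l} ∉ τ ✗.
  V = {[h], [i], [j=k], [l]}: π^{-1}(V) = {h, i, j, k, l} ∈ τ ✓.
Open sets in the quotient: τ_Q = {{}, {[h]}, {[i]}, {[h], [i]}, {[l]}, {[h], [l]}, {[i], [l]}, {[h], [i], [l]}, {[h], [i], [j=k], [l]}} (9 elements).


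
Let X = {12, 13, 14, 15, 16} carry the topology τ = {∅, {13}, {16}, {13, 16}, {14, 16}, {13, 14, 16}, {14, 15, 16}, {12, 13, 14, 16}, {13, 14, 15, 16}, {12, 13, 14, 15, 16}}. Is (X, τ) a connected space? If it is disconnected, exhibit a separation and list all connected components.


(X, τ) is connected.

Find clopen sets (U ∈ τ with X ∖ U ∈ τ):
  U = ∅, X ∖ U = {12, 13, 14, 15, 16} — both open, so U is clopen.
  U = {12, 13, 14, 15, 16}, X ∖ U = ∅ — both open, so U is clopen.
Only trivial clopens (∅ and X) exist, so (X, τ) is connected.
Compute connected components by grouping points that agree on all clopens:
  component: {12, 13, 14, 15, 16}


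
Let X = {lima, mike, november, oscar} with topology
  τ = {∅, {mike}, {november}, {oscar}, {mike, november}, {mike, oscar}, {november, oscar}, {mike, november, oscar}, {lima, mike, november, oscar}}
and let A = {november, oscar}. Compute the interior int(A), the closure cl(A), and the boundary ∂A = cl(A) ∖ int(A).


int(A) = {november, oscar}, cl(A) = {lima, november, oscar}, ∂A = {lima}.

Closed sets in (X, τ) are complements of opens:
  closed(X, τ) = {∅, {lima}, {lima, mike}, {lima, november}, {lima, oscar}, {lima, mike, november}, {lima, mike, oscar}, {lima, november, oscar}, {lima, mike, november, oscar}}.
int(A) = ⋃ {U ∈ τ : U ⊆ A}. Opens contained in A: ∅, {november}, {oscar}, {november, oscar}.
Taking the union of these: int(A) = {november, oscar}.
cl(A) = ⋂ {C closed : A ⊆ C}. Closed sets containing A: {lima, november, oscar}, {lima, mike, november, oscar}.
Intersecting these: cl(A) = {lima, november, oscar}.
∂A = cl(A) ∖ int(A) = {lima, november, oscar} ∖ {november, oscar} = {lima}.


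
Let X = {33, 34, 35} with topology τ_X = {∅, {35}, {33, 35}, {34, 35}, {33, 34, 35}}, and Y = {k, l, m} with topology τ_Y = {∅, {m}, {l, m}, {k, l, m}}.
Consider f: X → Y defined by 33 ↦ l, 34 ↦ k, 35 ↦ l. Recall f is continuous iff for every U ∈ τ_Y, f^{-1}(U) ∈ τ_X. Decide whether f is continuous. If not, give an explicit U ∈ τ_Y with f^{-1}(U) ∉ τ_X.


f IS continuous.

Compute f^{-1}(U) for each U ∈ τ_Y:
  U = ∅: f^{-1}(U) = ∅ ∈ τ_X ✓.
  U = {m}: f^{-1}(U) = ∅ ∈ τ_X ✓.
  U = {l, m}: f^{-1}(U) = {33, 35} ∈ τ_X ✓.
  U = {k, l, m}: f^{-1}(U) = {33, 34, 35} ∈ τ_X ✓.
Every preimage lies in τ_X, so f IS continuous.


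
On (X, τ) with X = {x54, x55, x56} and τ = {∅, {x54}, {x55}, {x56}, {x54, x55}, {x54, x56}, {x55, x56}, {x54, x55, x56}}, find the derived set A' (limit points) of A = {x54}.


A' = ∅

For each x ∈ X, list the open sets U ∈ τ with x ∈ U, then check whether U ∩ (A ∖ {x}) ≠ ∅ for every such U.
  x = x54: open {x54} ∋ x has {x54} ∩ (A ∖ {x54}) = ∅, so x is NOT a limit point.
  x = x55: open {x55} ∋ x has {x55} ∩ (A ∖ {x55}) = ∅, so x is NOT a limit point.
  x = x56: open {x56} ∋ x has {x56} ∩ (A ∖ {x56}) = ∅, so x is NOT a limit point.
Collecting: A' = ∅.


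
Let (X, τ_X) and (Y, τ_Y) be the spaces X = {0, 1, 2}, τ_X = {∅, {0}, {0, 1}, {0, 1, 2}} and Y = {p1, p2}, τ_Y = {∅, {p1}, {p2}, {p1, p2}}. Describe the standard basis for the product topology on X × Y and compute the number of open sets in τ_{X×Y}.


Basis B = {∅ × ∅, {0} × {p1}, {0} × {p2}, {0} × {p1, p2}, {0, 1} × {p1}, {0, 1} × {p2}, {0, 1, 2} × {p1}, {0, 1, 2} × {p2}, {0, 1} × {p1, p2}, {0, 1, 2} × {p1, p2}}; |τ_{X×Y}| = 16.

Enumerate products U × V with U ∈ τ_X, V ∈ τ_Y (deduplicated):
  ∅ × ∅ = {} (∅)
  {0} × {p1} = {(0,p1)}
  {0} × {p2} = {(0,p2)}
  {0} × {p1, p2} = {(0,p1), (0,p2)}
  {0, 1} × {p1} = {(0,p1), (1,p1)}
  {0, 1} × {p2} = {(0,p2), (1,p2)}
  {0, 1, 2} × {p1} = {(0,p1), (1,p1), (2,p1)}
  {0, 1, 2} × {p2} = {(0,p2), (1,p2), (2,p2)}
  {0, 1} × {p1, p2} = {(0,p1), (0,p2), (1,p1), (1,p2)}
  {0, 1, 2} × {p1, p2} = {(0,p1), (0,p2), (1,p1), (1,p2), (2,p1), (2,p2)}
These 10 distinct sets form the basis B.
Close under arbitrary unions to get τ_{X×Y}; counting gives |τ_{X×Y}| = 16.


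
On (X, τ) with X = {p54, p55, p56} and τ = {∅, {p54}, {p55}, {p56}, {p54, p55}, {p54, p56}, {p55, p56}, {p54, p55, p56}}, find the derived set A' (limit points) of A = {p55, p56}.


A' = ∅

For each x ∈ X, list the open sets U ∈ τ with x ∈ U, then check whether U ∩ (A ∖ {x}) ≠ ∅ for every such U.
  x = p54: open {p54} ∋ x has {p54} ∩ (A ∖ {p54}) = ∅, so x is NOT a limit point.
  x = p55: open {p55} ∋ x has {p55} ∩ (A ∖ {p55}) = ∅, so x is NOT a limit point.
  x = p56: open {p56} ∋ x has {p56} ∩ (A ∖ {p56}) = ∅, so x is NOT a limit point.
Collecting: A' = ∅.


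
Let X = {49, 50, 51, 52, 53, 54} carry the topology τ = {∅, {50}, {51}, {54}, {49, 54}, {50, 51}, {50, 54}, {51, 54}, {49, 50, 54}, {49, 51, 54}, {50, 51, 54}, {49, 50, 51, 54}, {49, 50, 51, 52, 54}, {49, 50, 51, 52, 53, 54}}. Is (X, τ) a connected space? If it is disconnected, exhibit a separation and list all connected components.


(X, τ) is connected.

Find clopen sets (U ∈ τ with X ∖ U ∈ τ):
  U = ∅, X ∖ U = {49, 50, 51, 52, 53, 54} — both open, so U is clopen.
  U = {49, 50, 51, 52, 53, 54}, X ∖ U = ∅ — both open, so U is clopen.
Only trivial clopens (∅ and X) exist, so (X, τ) is connected.
Compute connected components by grouping points that agree on all clopens:
  component: {49, 50, 51, 52, 53, 54}


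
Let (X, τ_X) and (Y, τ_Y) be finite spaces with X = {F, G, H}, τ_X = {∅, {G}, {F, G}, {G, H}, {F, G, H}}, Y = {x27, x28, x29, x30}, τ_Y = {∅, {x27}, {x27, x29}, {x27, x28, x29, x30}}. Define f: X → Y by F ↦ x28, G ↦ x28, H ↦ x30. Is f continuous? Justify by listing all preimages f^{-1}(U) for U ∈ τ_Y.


f IS continuous.

Compute f^{-1}(U) for each U ∈ τ_Y:
  U = ∅: f^{-1}(U) = ∅ ∈ τ_X ✓.
  U = {x27}: f^{-1}(U) = ∅ ∈ τ_X ✓.
  U = {x27, x29}: f^{-1}(U) = ∅ ∈ τ_X ✓.
  U = {x27, x28, x29, x30}: f^{-1}(U) = {F, G, H} ∈ τ_X ✓.
Every preimage lies in τ_X, so f IS continuous.


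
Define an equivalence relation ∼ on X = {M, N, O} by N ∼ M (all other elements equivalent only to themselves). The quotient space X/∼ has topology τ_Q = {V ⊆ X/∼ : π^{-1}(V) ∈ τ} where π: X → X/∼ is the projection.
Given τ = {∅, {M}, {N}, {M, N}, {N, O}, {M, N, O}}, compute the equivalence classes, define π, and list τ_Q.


X/∼ = {[M=N], [O]}; |τ_Q| = 3.

Equivalence classes: [M=N], [O].
Quotient map π: X → X/∼ sends M ↦ [M=N], N ↦ [M=N], O ↦ [O].
For each subset V ⊆ X/∼, compute π^{-1}(V) ⊆ X and check whether π^{-1}(V) ∈ τ. V is open in τ_Q iff π^{-1}(V) ∈ τ.
  V = {}: π^{-1}(V) = ∅ ∈ τ ✓.
  V = {[M=N]}: π^{-1}(V) = {M, N} ∈ τ ✓.
  V = {[O]}: π^{-1}(V) = {O} ∉ τ ✗.
  V = {[M=N], [O]}: π^{-1}(V) = {M, N, O} ∈ τ ✓.
Open sets in the quotient: τ_Q = {{}, {[M=N]}, {[M=N], [O]}} (3 elements).


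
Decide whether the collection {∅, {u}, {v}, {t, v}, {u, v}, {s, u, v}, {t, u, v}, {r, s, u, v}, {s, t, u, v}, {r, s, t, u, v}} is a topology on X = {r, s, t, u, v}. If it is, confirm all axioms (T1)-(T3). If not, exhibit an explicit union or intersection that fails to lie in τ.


τ IS a topology on X.

Axiom (T1): ∅ ∈ τ? Yes; X ∈ τ? Yes.
Axiom (T2/T3): check pairwise unions and intersections of members of τ.
All pairwise intersections and unions checked — each lies in τ. Therefore τ satisfies (T1), (T2), (T3): it IS a topology on X.


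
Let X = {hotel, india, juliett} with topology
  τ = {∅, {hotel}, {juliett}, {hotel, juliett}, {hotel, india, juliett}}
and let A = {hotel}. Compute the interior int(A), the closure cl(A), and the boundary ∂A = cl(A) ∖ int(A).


int(A) = {hotel}, cl(A) = {hotel, india}, ∂A = {india}.

Closed sets in (X, τ) are complements of opens:
  closed(X, τ) = {∅, {india}, {hotel, india}, {india, juliett}, {hotel, india, juliett}}.
int(A) = ⋃ {U ∈ τ : U ⊆ A}. Opens contained in A: ∅, {hotel}.
Taking the union of these: int(A) = {hotel}.
cl(A) = ⋂ {C closed : A ⊆ C}. Closed sets containing A: {hotel, india}, {hotel, india, juliett}.
Intersecting these: cl(A) = {hotel, india}.
∂A = cl(A) ∖ int(A) = {hotel, india} ∖ {hotel} = {india}.


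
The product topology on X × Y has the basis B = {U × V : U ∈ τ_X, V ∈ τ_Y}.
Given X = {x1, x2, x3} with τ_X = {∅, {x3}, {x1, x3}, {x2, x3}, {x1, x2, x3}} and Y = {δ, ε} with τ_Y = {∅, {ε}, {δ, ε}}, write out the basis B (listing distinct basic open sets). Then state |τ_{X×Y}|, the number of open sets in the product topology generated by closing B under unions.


Basis B = {∅ × ∅, {x3} × {ε}, {x1, x3} × {ε}, {x2, x3} × {ε}, {x3} × {δ, ε}, {x1, x2, x3} × {ε}, {x1, x3} × {δ, ε}, {x2, x3} × {δ, ε}, {x1, x2, x3} × {δ, ε}}; |τ_{X×Y}| = 14.

Enumerate products U × V with U ∈ τ_X, V ∈ τ_Y (deduplicated):
  ∅ × ∅ = {} (∅)
  {x3} × {ε} = {(x3,ε)}
  {x1, x3} × {ε} = {(x1,ε), (x3,ε)}
  {x2, x3} × {ε} = {(x2,ε), (x3,ε)}
  {x3} × {δ, ε} = {(x3,δ), (x3,ε)}
  {x1, x2, x3} × {ε} = {(x1,ε), (x2,ε), (x3,ε)}
  {x1, x3} × {δ, ε} = {(x1,δ), (x1,ε), (x3,δ), (x3,ε)}
  {x2, x3} × {δ, ε} = {(x2,δ), (x2,ε), (x3,δ), (x3,ε)}
  {x1, x2, x3} × {δ, ε} = {(x1,δ), (x1,ε), (x2,δ), (x2,ε), (x3,δ), (x3,ε)}
These 9 distinct sets form the basis B.
Close under arbitrary unions to get τ_{X×Y}; counting gives |τ_{X×Y}| = 14.


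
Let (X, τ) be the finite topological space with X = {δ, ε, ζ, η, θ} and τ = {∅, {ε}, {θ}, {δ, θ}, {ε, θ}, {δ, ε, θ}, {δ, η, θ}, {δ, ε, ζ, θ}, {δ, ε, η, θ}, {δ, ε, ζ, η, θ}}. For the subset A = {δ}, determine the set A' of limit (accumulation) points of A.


A' = {ζ, η}

For each x ∈ X, list the open sets U ∈ τ with x ∈ U, then check whether U ∩ (A ∖ {x}) ≠ ∅ for every such U.
  x = δ: open {δ, θ} ∋ x has {δ, θ} ∩ (A ∖ {δ}) = ∅, so x is NOT a limit point.
  x = ε: open {ε} ∋ x has {ε} ∩ (A ∖ {ε}) = ∅, so x is NOT a limit point.
  x = ζ: opens ∋ x are {δ, ε, ζ, θ}, {δ, ε, ζ, η, θ}; each meets A ∖ {ζ}, so x IS a limit point.
  x = η: opens ∋ x are {δ, η, θ}, {δ, ε, η, θ}, {δ, ε, ζ, η, θ}; each meets A ∖ {η}, so x IS a limit point.
  x = θ: open {θ} ∋ x has {θ} ∩ (A ∖ {θ}) = ∅, so x is NOT a limit point.
Collecting: A' = {ζ, η}.


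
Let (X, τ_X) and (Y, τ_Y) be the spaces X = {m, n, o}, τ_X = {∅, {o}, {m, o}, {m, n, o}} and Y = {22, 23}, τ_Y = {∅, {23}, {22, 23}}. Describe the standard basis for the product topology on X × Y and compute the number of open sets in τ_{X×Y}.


Basis B = {∅ × ∅, {o} × {23}, {m, o} × {23}, {o} × {22, 23}, {m, n, o} × {23}, {m, o} × {22, 23}, {m, n, o} × {22, 23}}; |τ_{X×Y}| = 10.

Enumerate products U × V with U ∈ τ_X, V ∈ τ_Y (deduplicated):
  ∅ × ∅ = {} (∅)
  {o} × {23} = {(o,23)}
  {m, o} × {23} = {(m,23), (o,23)}
  {o} × {22, 23} = {(o,22), (o,23)}
  {m, n, o} × {23} = {(m,23), (n,23), (o,23)}
  {m, o} × {22, 23} = {(m,22), (m,23), (o,22), (o,23)}
  {m, n, o} × {22, 23} = {(m,22), (m,23), (n,22), (n,23), (o,22), (o,23)}
These 7 distinct sets form the basis B.
Close under arbitrary unions to get τ_{X×Y}; counting gives |τ_{X×Y}| = 10.


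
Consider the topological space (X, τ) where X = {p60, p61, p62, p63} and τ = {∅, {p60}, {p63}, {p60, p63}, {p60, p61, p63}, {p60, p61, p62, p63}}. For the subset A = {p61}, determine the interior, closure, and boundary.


int(A) = ∅, cl(A) = {p61, p62}, ∂A = {p61, p62}.

Closed sets in (X, τ) are complements of opens:
  closed(X, τ) = {∅, {p62}, {p61, p62}, {p60, p61, p62}, {p61, p62, p63}, {p60, p61, p62, p63}}.
int(A) = ⋃ {U ∈ τ : U ⊆ A}. Opens contained in A: ∅.
Taking the union of these: int(A) = ∅.
cl(A) = ⋂ {C closed : A ⊆ C}. Closed sets containing A: {p61, p62}, {p60, p61, p62}, {p61, p62, p63}, {p60, p61, p62, p63}.
Intersecting these: cl(A) = {p61, p62}.
∂A = cl(A) ∖ int(A) = {p61, p62} ∖ ∅ = {p61, p62}.


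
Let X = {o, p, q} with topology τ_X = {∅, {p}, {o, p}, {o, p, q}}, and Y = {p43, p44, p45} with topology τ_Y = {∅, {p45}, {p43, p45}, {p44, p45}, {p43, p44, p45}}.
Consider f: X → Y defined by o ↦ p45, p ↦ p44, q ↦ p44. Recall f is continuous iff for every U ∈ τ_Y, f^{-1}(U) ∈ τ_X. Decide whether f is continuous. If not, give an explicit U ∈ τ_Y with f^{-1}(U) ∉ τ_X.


f is NOT continuous.

Compute f^{-1}(U) for each U ∈ τ_Y:
  U = ∅: f^{-1}(U) = ∅ ∈ τ_X ✓.
  U = {p45}: f^{-1}(U) = {o} ∉ τ_X ✗.
  U = {p43, p45}: f^{-1}(U) = {o} ∉ τ_X ✗.
  U = {p44, p45}: f^{-1}(U) = {o, p, q} ∈ τ_X ✓.
  U = {p43, p44, p45}: f^{-1}(U) = {o, p, q} ∈ τ_X ✓.
Found U = {p45} with f^{-1}(U) = {o} not in τ_X. Therefore f is NOT continuous.


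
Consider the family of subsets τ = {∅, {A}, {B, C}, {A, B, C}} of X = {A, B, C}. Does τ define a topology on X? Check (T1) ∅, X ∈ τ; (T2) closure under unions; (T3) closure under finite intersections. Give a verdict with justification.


τ IS a topology on X.

Axiom (T1): ∅ ∈ τ? Yes; X ∈ τ? Yes.
Axiom (T2/T3): check pairwise unions and intersections of members of τ.
All pairwise intersections and unions checked — each lies in τ. Therefore τ satisfies (T1), (T2), (T3): it IS a topology on X.


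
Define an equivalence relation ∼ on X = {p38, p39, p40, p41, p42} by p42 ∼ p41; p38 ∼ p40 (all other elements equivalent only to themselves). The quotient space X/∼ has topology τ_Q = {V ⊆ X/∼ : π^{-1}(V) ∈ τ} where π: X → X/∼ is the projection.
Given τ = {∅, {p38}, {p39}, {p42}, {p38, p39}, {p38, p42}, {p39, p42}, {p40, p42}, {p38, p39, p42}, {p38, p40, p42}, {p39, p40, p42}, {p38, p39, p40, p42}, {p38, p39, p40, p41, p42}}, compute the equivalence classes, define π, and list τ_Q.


X/∼ = {[p38=p40], [p39], [p41=p42]}; |τ_Q| = 3.

Equivalence classes: [p38=p40], [p39], [p41=p42].
Quotient map π: X → X/∼ sends p38 ↦ [p38=p40], p39 ↦ [p39], p40 ↦ [p38=p40], p41 ↦ [p41=p42], p42 ↦ [p41=p42].
For each subset V ⊆ X/∼, compute π^{-1}(V) ⊆ X and check whether π^{-1}(V) ∈ τ. V is open in τ_Q iff π^{-1}(V) ∈ τ.
  V = {}: π^{-1}(V) = ∅ ∈ τ ✓.
  V = {[p38=p40]}: π^{-1}(V) = {p38, p40} ∉ τ ✗.
  V = {[p39]}: π^{-1}(V) = {p39} ∈ τ ✓.
  V = {[p38=p40], [p39]}: π^{-1}(V) = {p38, p39, p40} ∉ τ ✗.
  V = {[p41=p42]}: π^{-1}(V) = {p41, p42} ∉ τ ✗.
  V = {[p38=p40], [p41=p42]}: π^{-1}(V) = {p38, p40, p41, p42} ∉ τ ✗.
  V = {[p39], [p41=p42]}: π^{-1}(V) = {p39, p41, p42} ∉ τ ✗.
  V = {[p38=p40], [p39], [p41=p42]}: π^{-1}(V) = {p38, p39, p40, p41, p42} ∈ τ ✓.
Open sets in the quotient: τ_Q = {{}, {[p39]}, {[p38=p40], [p39], [p41=p42]}} (3 elements).


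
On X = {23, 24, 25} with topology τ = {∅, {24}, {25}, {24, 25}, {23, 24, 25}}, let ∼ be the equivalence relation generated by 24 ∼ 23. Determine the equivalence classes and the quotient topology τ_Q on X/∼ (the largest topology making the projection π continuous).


X/∼ = {[23=24], [25]}; |τ_Q| = 3.

Equivalence classes: [23=24], [25].
Quotient map π: X → X/∼ sends 23 ↦ [23=24], 24 ↦ [23=24], 25 ↦ [25].
For each subset V ⊆ X/∼, compute π^{-1}(V) ⊆ X and check whether π^{-1}(V) ∈ τ. V is open in τ_Q iff π^{-1}(V) ∈ τ.
  V = {}: π^{-1}(V) = ∅ ∈ τ ✓.
  V = {[23=24]}: π^{-1}(V) = {23, 24} ∉ τ ✗.
  V = {[25]}: π^{-1}(V) = {25} ∈ τ ✓.
  V = {[23=24], [25]}: π^{-1}(V) = {23, 24, 25} ∈ τ ✓.
Open sets in the quotient: τ_Q = {{}, {[25]}, {[23=24], [25]}} (3 elements).


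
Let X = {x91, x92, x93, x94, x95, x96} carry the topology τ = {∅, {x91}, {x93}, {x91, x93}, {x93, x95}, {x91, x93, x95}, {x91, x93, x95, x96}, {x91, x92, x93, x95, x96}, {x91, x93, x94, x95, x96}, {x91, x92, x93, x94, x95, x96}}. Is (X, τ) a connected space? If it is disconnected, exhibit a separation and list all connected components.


(X, τ) is connected.

Find clopen sets (U ∈ τ with X ∖ U ∈ τ):
  U = ∅, X ∖ U = {x91, x92, x93, x94, x95, x96} — both open, so U is clopen.
  U = {x91, x92, x93, x94, x95, x96}, X ∖ U = ∅ — both open, so U is clopen.
Only trivial clopens (∅ and X) exist, so (X, τ) is connected.
Compute connected components by grouping points that agree on all clopens:
  component: {x91, x92, x93, x94, x95, x96}


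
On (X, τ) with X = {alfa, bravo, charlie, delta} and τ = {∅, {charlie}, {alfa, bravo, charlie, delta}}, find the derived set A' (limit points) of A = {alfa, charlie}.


A' = {alfa, bravo, delta}

For each x ∈ X, list the open sets U ∈ τ with x ∈ U, then check whether U ∩ (A ∖ {x}) ≠ ∅ for every such U.
  x = alfa: opens ∋ x are {alfa, bravo, charlie, delta}; each meets A ∖ {alfa}, so x IS a limit point.
  x = bravo: opens ∋ x are {alfa, bravo, charlie, delta}; each meets A ∖ {bravo}, so x IS a limit point.
  x = charlie: open {charlie} ∋ x has {charlie} ∩ (A ∖ {charlie}) = ∅, so x is NOT a limit point.
  x = delta: opens ∋ x are {alfa, bravo, charlie, delta}; each meets A ∖ {delta}, so x IS a limit point.
Collecting: A' = {alfa, bravo, delta}.


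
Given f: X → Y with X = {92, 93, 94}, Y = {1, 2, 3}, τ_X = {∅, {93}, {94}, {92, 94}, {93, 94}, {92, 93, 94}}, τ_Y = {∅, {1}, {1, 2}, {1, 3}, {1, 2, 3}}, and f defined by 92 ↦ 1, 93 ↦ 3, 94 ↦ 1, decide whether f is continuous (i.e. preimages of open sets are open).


f IS continuous.

Compute f^{-1}(U) for each U ∈ τ_Y:
  U = ∅: f^{-1}(U) = ∅ ∈ τ_X ✓.
  U = {1}: f^{-1}(U) = {92, 94} ∈ τ_X ✓.
  U = {1, 2}: f^{-1}(U) = {92, 94} ∈ τ_X ✓.
  U = {1, 3}: f^{-1}(U) = {92, 93, 94} ∈ τ_X ✓.
  U = {1, 2, 3}: f^{-1}(U) = {92, 93, 94} ∈ τ_X ✓.
Every preimage lies in τ_X, so f IS continuous.


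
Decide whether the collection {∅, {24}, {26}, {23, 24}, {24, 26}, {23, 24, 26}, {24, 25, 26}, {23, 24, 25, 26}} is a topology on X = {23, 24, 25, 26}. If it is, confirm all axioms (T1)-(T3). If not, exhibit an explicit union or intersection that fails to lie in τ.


τ IS a topology on X.

Axiom (T1): ∅ ∈ τ? Yes; X ∈ τ? Yes.
Axiom (T2/T3): check pairwise unions and intersections of members of τ.
All pairwise intersections and unions checked — each lies in τ. Therefore τ satisfies (T1), (T2), (T3): it IS a topology on X.


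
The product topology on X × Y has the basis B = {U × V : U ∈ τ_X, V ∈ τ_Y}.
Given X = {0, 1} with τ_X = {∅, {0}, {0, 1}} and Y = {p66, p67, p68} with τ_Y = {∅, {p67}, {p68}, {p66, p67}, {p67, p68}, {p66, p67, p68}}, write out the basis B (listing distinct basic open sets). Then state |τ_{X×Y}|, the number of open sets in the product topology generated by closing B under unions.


Basis B = {∅ × ∅, {0} × {p67}, {0} × {p68}, {0} × {p66, p67}, {0} × {p67, p68}, {0, 1} × {p67}, {0, 1} × {p68}, {0} × {p66, p67, p68}, {0, 1} × {p66, p67}, {0, 1} × {p67, p68}, {0, 1} × {p66, p67, p68}}; |τ_{X×Y}| = 18.

Enumerate products U × V with U ∈ τ_X, V ∈ τ_Y (deduplicated):
  ∅ × ∅ = {} (∅)
  {0} × {p67} = {(0,p67)}
  {0} × {p68} = {(0,p68)}
  {0} × {p66, p67} = {(0,p66), (0,p67)}
  {0} × {p67, p68} = {(0,p67), (0,p68)}
  {0, 1} × {p67} = {(0,p67), (1,p67)}
  {0, 1} × {p68} = {(0,p68), (1,p68)}
  {0} × {p66, p67, p68} = {(0,p66), (0,p67), (0,p68)}
  {0, 1} × {p66, p67} = {(0,p66), (0,p67), (1,p66), (1,p67)}
  {0, 1} × {p67, p68} = {(0,p67), (0,p68), (1,p67), (1,p68)}
  {0, 1} × {p66, p67, p68} = {(0,p66), (0,p67), (0,p68), (1,p66), (1,p67), (1,p68)}
These 11 distinct sets form the basis B.
Close under arbitrary unions to get τ_{X×Y}; counting gives |τ_{X×Y}| = 18.


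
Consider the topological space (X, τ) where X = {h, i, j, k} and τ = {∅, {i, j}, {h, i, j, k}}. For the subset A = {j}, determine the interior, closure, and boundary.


int(A) = ∅, cl(A) = {h, i, j, k}, ∂A = {h, i, j, k}.

Closed sets in (X, τ) are complements of opens:
  closed(X, τ) = {∅, {h, k}, {h, i, j, k}}.
int(A) = ⋃ {U ∈ τ : U ⊆ A}. Opens contained in A: ∅.
Taking the union of these: int(A) = ∅.
cl(A) = ⋂ {C closed : A ⊆ C}. Closed sets containing A: {h, i, j, k}.
Intersecting these: cl(A) = {h, i, j, k}.
∂A = cl(A) ∖ int(A) = {h, i, j, k} ∖ ∅ = {h, i, j, k}.


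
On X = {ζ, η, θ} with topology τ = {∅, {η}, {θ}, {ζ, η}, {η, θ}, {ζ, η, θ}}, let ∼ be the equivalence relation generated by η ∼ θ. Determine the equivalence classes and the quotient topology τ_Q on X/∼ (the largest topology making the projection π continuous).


X/∼ = {[ζ], [η=θ]}; |τ_Q| = 3.

Equivalence classes: [ζ], [η=θ].
Quotient map π: X → X/∼ sends ζ ↦ [ζ], η ↦ [η=θ], θ ↦ [η=θ].
For each subset V ⊆ X/∼, compute π^{-1}(V) ⊆ X and check whether π^{-1}(V) ∈ τ. V is open in τ_Q iff π^{-1}(V) ∈ τ.
  V = {}: π^{-1}(V) = ∅ ∈ τ ✓.
  V = {[ζ]}: π^{-1}(V) = {ζ} ∉ τ ✗.
  V = {[η=θ]}: π^{-1}(V) = {η, θ} ∈ τ ✓.
  V = {[ζ], [η=θ]}: π^{-1}(V) = {ζ, η, θ} ∈ τ ✓.
Open sets in the quotient: τ_Q = {{}, {[η=θ]}, {[ζ], [η=θ]}} (3 elements).


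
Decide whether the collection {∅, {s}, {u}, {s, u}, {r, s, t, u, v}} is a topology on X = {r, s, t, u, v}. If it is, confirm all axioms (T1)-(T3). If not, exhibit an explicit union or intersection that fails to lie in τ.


τ IS a topology on X.

Axiom (T1): ∅ ∈ τ? Yes; X ∈ τ? Yes.
Axiom (T2/T3): check pairwise unions and intersections of members of τ.
All pairwise intersections and unions checked — each lies in τ. Therefore τ satisfies (T1), (T2), (T3): it IS a topology on X.


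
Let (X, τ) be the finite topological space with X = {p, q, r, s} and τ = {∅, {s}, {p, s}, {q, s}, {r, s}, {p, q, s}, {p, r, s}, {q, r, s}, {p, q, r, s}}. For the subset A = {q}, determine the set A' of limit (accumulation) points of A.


A' = ∅

For each x ∈ X, list the open sets U ∈ τ with x ∈ U, then check whether U ∩ (A ∖ {x}) ≠ ∅ for every such U.
  x = p: open {p, s} ∋ x has {p, s} ∩ (A ∖ {p}) = ∅, so x is NOT a limit point.
  x = q: open {q, s} ∋ x has {q, s} ∩ (A ∖ {q}) = ∅, so x is NOT a limit point.
  x = r: open {r, s} ∋ x has {r, s} ∩ (A ∖ {r}) = ∅, so x is NOT a limit point.
  x = s: open {s} ∋ x has {s} ∩ (A ∖ {s}) = ∅, so x is NOT a limit point.
Collecting: A' = ∅.


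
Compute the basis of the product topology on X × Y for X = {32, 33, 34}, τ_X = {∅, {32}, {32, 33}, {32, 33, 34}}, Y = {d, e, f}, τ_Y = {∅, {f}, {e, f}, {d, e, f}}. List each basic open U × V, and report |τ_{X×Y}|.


Basis B = {∅ × ∅, {32} × {f}, {32} × {e, f}, {32, 33} × {f}, {32} × {d, e, f}, {32, 33, 34} × {f}, {32, 33} × {e, f}, {32, 33} × {d, e, f}, {32, 33, 34} × {e, f}, {32, 33, 34} × {d, e, f}}; |τ_{X×Y}| = 20.

Enumerate products U × V with U ∈ τ_X, V ∈ τ_Y (deduplicated):
  ∅ × ∅ = {} (∅)
  {32} × {f} = {(32,f)}
  {32} × {e, f} = {(32,e), (32,f)}
  {32, 33} × {f} = {(32,f), (33,f)}
  {32} × {d, e, f} = {(32,d), (32,e), (32,f)}
  {32, 33, 34} × {f} = {(32,f), (33,f), (34,f)}
  {32, 33} × {e, f} = {(32,e), (32,f), (33,e), (33,f)}
  {32, 33} × {d, e, f} = {(32,d), (32,e), (32,f), (33,d), (33,e), (33,f)}
  {32, 33, 34} × {e, f} = {(32,e), (32,f), (33,e), (33,f), (34,e), (34,f)}
  {32, 33, 34} × {d, e, f} = {(32,d), (32,e), (32,f), (33,d), (33,e), (33,f), (34,d), (34,e), (34,f)}
These 10 distinct sets form the basis B.
Close under arbitrary unions to get τ_{X×Y}; counting gives |τ_{X×Y}| = 20.


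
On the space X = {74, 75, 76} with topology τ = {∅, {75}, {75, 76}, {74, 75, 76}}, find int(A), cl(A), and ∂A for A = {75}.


int(A) = {75}, cl(A) = {74, 75, 76}, ∂A = {74, 76}.

Closed sets in (X, τ) are complements of opens:
  closed(X, τ) = {∅, {74}, {74, 76}, {74, 75, 76}}.
int(A) = ⋃ {U ∈ τ : U ⊆ A}. Opens contained in A: ∅, {75}.
Taking the union of these: int(A) = {75}.
cl(A) = ⋂ {C closed : A ⊆ C}. Closed sets containing A: {74, 75, 76}.
Intersecting these: cl(A) = {74, 75, 76}.
∂A = cl(A) ∖ int(A) = {74, 75, 76} ∖ {75} = {74, 76}.


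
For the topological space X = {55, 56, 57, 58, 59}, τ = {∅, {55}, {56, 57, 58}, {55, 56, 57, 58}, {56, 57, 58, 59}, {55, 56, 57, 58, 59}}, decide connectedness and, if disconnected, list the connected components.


(X, τ) is disconnected; components = [{55}, {56, 57, 58, 59}].

Find clopen sets (U ∈ τ with X ∖ U ∈ τ):
  U = ∅, X ∖ U = {55, 56, 57, 58, 59} — both open, so U is clopen.
  U = {55}, X ∖ U = {56, 57, 58, 59} — both open, so U is clopen.
  U = {56, 57, 58, 59}, X ∖ U = {55} — both open, so U is clopen.
  U = {55, 56, 57, 58, 59}, X ∖ U = ∅ — both open, so U is clopen.
Nontrivial clopen(s) exist: e.g. {56, 57, 58, 59}. So (X, τ) is disconnected.
Compute connected components by grouping points that agree on all clopens:
  component: {55}
  component: {56, 57, 58, 59}
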